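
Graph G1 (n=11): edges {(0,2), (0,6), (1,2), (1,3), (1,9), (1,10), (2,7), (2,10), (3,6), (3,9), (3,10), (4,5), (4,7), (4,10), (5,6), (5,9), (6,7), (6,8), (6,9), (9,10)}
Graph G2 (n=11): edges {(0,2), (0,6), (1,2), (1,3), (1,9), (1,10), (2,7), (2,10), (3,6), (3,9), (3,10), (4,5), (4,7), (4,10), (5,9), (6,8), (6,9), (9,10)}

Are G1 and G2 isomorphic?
No, not isomorphic

The graphs are NOT isomorphic.

Counting edges: G1 has 20 edge(s); G2 has 18 edge(s).
Edge count is an isomorphism invariant (a bijection on vertices induces a bijection on edges), so differing edge counts rule out isomorphism.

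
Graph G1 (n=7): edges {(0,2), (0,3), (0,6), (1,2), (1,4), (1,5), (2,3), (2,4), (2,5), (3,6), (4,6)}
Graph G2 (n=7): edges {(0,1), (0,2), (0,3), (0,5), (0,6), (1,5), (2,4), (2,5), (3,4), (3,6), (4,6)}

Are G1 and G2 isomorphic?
Yes, isomorphic

The graphs are isomorphic.
One valid mapping φ: V(G1) → V(G2): 0→3, 1→5, 2→0, 3→6, 4→2, 5→1, 6→4

Verify φ preserves adjacency — for each edge of G1, its image is an edge of G2:
  (0,2) → (φ(0),φ(2)) = (0,3) ∈ E(G2) ✓
  (0,3) → (φ(0),φ(3)) = (3,6) ∈ E(G2) ✓
  (0,6) → (φ(0),φ(6)) = (3,4) ∈ E(G2) ✓
  (1,2) → (φ(1),φ(2)) = (0,5) ∈ E(G2) ✓
  (1,4) → (φ(1),φ(4)) = (2,5) ∈ E(G2) ✓
  (1,5) → (φ(1),φ(5)) = (1,5) ∈ E(G2) ✓
  (2,3) → (φ(2),φ(3)) = (0,6) ∈ E(G2) ✓
  (2,4) → (φ(2),φ(4)) = (0,2) ∈ E(G2) ✓
  (2,5) → (φ(2),φ(5)) = (0,1) ∈ E(G2) ✓
  (3,6) → (φ(3),φ(6)) = (4,6) ∈ E(G2) ✓
  (4,6) → (φ(4),φ(6)) = (2,4) ∈ E(G2) ✓
All 11 edges of G1 map to edges of G2, and |E(G1)| = |E(G2)| = 11, so φ is a bijection on edges as well as vertices. Hence G1 ≅ G2.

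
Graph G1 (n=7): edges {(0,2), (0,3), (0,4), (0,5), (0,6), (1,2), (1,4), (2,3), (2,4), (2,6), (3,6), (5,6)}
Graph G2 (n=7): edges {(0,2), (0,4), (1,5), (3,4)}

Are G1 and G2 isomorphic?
No, not isomorphic

The graphs are NOT isomorphic.

Connected components of G1: 1 component(s) with vertex sets [[0, 1, 2, 3, 4, 5, 6]], sizes [7].
Connected components of G2: 3 component(s) with vertex sets [[6], [1, 5], [0, 2, 3, 4]], sizes [1, 2, 4].
The number of connected components (and the multiset of component sizes) is an isomorphism invariant — an isomorphism maps each component of G1 bijectively onto a component of G2. Since G1 has 1 component(s) and G2 has 3, they cannot be isomorphic.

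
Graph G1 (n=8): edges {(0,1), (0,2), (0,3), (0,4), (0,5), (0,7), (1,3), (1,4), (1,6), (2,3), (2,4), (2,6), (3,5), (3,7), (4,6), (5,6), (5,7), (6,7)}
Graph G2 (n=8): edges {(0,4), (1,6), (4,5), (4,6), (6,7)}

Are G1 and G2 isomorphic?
No, not isomorphic

The graphs are NOT isomorphic.

Connected components of G1: 1 component(s) with vertex sets [[0, 1, 2, 3, 4, 5, 6, 7]], sizes [8].
Connected components of G2: 3 component(s) with vertex sets [[2], [3], [0, 1, 4, 5, 6, 7]], sizes [1, 1, 6].
The number of connected components (and the multiset of component sizes) is an isomorphism invariant — an isomorphism maps each component of G1 bijectively onto a component of G2. Since G1 has 1 component(s) and G2 has 3, they cannot be isomorphic.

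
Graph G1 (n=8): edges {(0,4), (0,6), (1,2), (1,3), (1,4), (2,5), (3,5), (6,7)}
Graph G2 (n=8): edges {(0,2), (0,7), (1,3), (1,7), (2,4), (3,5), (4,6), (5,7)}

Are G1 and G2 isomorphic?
Yes, isomorphic

The graphs are isomorphic.
One valid mapping φ: V(G1) → V(G2): 0→2, 1→7, 2→5, 3→1, 4→0, 5→3, 6→4, 7→6

Verify φ preserves adjacency — for each edge of G1, its image is an edge of G2:
  (0,4) → (φ(0),φ(4)) = (0,2) ∈ E(G2) ✓
  (0,6) → (φ(0),φ(6)) = (2,4) ∈ E(G2) ✓
  (1,2) → (φ(1),φ(2)) = (5,7) ∈ E(G2) ✓
  (1,3) → (φ(1),φ(3)) = (1,7) ∈ E(G2) ✓
  (1,4) → (φ(1),φ(4)) = (0,7) ∈ E(G2) ✓
  (2,5) → (φ(2),φ(5)) = (3,5) ∈ E(G2) ✓
  (3,5) → (φ(3),φ(5)) = (1,3) ∈ E(G2) ✓
  (6,7) → (φ(6),φ(7)) = (4,6) ∈ E(G2) ✓
All 8 edges of G1 map to edges of G2, and |E(G1)| = |E(G2)| = 8, so φ is a bijection on edges as well as vertices. Hence G1 ≅ G2.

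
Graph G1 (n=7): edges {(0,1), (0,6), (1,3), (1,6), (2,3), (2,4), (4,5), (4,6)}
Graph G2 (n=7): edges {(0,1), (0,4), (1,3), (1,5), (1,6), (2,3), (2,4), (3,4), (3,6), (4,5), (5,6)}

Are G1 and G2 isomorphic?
No, not isomorphic

The graphs are NOT isomorphic.

Degrees in G1: deg(0)=2, deg(1)=3, deg(2)=2, deg(3)=2, deg(4)=3, deg(5)=1, deg(6)=3.
Sorted degree sequence of G1: [3, 3, 3, 2, 2, 2, 1].
Degrees in G2: deg(0)=2, deg(1)=4, deg(2)=2, deg(3)=4, deg(4)=4, deg(5)=3, deg(6)=3.
Sorted degree sequence of G2: [4, 4, 4, 3, 3, 2, 2].
The (sorted) degree sequence is an isomorphism invariant, so since G1 and G2 have different degree sequences they cannot be isomorphic.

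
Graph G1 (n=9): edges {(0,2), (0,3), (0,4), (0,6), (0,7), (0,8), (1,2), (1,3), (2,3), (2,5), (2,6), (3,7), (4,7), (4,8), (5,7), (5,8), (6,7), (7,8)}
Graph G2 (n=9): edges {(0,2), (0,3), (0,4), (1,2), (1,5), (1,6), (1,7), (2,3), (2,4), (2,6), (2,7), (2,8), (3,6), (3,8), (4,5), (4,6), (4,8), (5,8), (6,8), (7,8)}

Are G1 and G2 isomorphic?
No, not isomorphic

The graphs are NOT isomorphic.

Counting triangles (3-cliques): G1 has 10, G2 has 13.
Triangle count is an isomorphism invariant, so differing triangle counts rule out isomorphism.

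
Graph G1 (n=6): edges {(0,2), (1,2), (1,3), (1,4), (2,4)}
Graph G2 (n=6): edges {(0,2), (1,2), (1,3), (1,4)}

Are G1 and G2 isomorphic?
No, not isomorphic

The graphs are NOT isomorphic.

Counting edges: G1 has 5 edge(s); G2 has 4 edge(s).
Edge count is an isomorphism invariant (a bijection on vertices induces a bijection on edges), so differing edge counts rule out isomorphism.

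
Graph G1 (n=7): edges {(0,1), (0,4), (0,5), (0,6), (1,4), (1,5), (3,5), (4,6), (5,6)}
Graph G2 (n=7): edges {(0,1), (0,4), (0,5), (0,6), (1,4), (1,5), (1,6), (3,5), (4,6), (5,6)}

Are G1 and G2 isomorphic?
No, not isomorphic

The graphs are NOT isomorphic.

Counting edges: G1 has 9 edge(s); G2 has 10 edge(s).
Edge count is an isomorphism invariant (a bijection on vertices induces a bijection on edges), so differing edge counts rule out isomorphism.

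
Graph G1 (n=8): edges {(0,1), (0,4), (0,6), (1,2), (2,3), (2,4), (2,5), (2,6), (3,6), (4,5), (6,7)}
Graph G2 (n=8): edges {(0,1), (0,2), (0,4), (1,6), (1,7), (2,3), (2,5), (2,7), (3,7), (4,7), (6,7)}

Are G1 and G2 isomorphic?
Yes, isomorphic

The graphs are isomorphic.
One valid mapping φ: V(G1) → V(G2): 0→0, 1→4, 2→7, 3→3, 4→1, 5→6, 6→2, 7→5

Verify φ preserves adjacency — for each edge of G1, its image is an edge of G2:
  (0,1) → (φ(0),φ(1)) = (0,4) ∈ E(G2) ✓
  (0,4) → (φ(0),φ(4)) = (0,1) ∈ E(G2) ✓
  (0,6) → (φ(0),φ(6)) = (0,2) ∈ E(G2) ✓
  (1,2) → (φ(1),φ(2)) = (4,7) ∈ E(G2) ✓
  (2,3) → (φ(2),φ(3)) = (3,7) ∈ E(G2) ✓
  (2,4) → (φ(2),φ(4)) = (1,7) ∈ E(G2) ✓
  (2,5) → (φ(2),φ(5)) = (6,7) ∈ E(G2) ✓
  (2,6) → (φ(2),φ(6)) = (2,7) ∈ E(G2) ✓
  (3,6) → (φ(3),φ(6)) = (2,3) ∈ E(G2) ✓
  (4,5) → (φ(4),φ(5)) = (1,6) ∈ E(G2) ✓
  (6,7) → (φ(6),φ(7)) = (2,5) ∈ E(G2) ✓
All 11 edges of G1 map to edges of G2, and |E(G1)| = |E(G2)| = 11, so φ is a bijection on edges as well as vertices. Hence G1 ≅ G2.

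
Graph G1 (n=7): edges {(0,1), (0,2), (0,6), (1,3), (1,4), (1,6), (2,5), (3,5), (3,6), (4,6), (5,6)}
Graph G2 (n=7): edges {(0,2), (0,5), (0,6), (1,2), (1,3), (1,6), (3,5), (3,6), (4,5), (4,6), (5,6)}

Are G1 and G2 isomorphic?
Yes, isomorphic

The graphs are isomorphic.
One valid mapping φ: V(G1) → V(G2): 0→0, 1→5, 2→2, 3→3, 4→4, 5→1, 6→6

Verify φ preserves adjacency — for each edge of G1, its image is an edge of G2:
  (0,1) → (φ(0),φ(1)) = (0,5) ∈ E(G2) ✓
  (0,2) → (φ(0),φ(2)) = (0,2) ∈ E(G2) ✓
  (0,6) → (φ(0),φ(6)) = (0,6) ∈ E(G2) ✓
  (1,3) → (φ(1),φ(3)) = (3,5) ∈ E(G2) ✓
  (1,4) → (φ(1),φ(4)) = (4,5) ∈ E(G2) ✓
  (1,6) → (φ(1),φ(6)) = (5,6) ∈ E(G2) ✓
  (2,5) → (φ(2),φ(5)) = (1,2) ∈ E(G2) ✓
  (3,5) → (φ(3),φ(5)) = (1,3) ∈ E(G2) ✓
  (3,6) → (φ(3),φ(6)) = (3,6) ∈ E(G2) ✓
  (4,6) → (φ(4),φ(6)) = (4,6) ∈ E(G2) ✓
  (5,6) → (φ(5),φ(6)) = (1,6) ∈ E(G2) ✓
All 11 edges of G1 map to edges of G2, and |E(G1)| = |E(G2)| = 11, so φ is a bijection on edges as well as vertices. Hence G1 ≅ G2.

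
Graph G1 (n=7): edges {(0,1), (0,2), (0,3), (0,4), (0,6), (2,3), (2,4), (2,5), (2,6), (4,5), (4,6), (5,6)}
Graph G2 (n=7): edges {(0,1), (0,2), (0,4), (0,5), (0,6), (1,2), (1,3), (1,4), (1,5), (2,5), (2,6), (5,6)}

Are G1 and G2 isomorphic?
Yes, isomorphic

The graphs are isomorphic.
One valid mapping φ: V(G1) → V(G2): 0→1, 1→3, 2→0, 3→4, 4→5, 5→6, 6→2

Verify φ preserves adjacency — for each edge of G1, its image is an edge of G2:
  (0,1) → (φ(0),φ(1)) = (1,3) ∈ E(G2) ✓
  (0,2) → (φ(0),φ(2)) = (0,1) ∈ E(G2) ✓
  (0,3) → (φ(0),φ(3)) = (1,4) ∈ E(G2) ✓
  (0,4) → (φ(0),φ(4)) = (1,5) ∈ E(G2) ✓
  (0,6) → (φ(0),φ(6)) = (1,2) ∈ E(G2) ✓
  (2,3) → (φ(2),φ(3)) = (0,4) ∈ E(G2) ✓
  (2,4) → (φ(2),φ(4)) = (0,5) ∈ E(G2) ✓
  (2,5) → (φ(2),φ(5)) = (0,6) ∈ E(G2) ✓
  (2,6) → (φ(2),φ(6)) = (0,2) ∈ E(G2) ✓
  (4,5) → (φ(4),φ(5)) = (5,6) ∈ E(G2) ✓
  (4,6) → (φ(4),φ(6)) = (2,5) ∈ E(G2) ✓
  (5,6) → (φ(5),φ(6)) = (2,6) ∈ E(G2) ✓
All 12 edges of G1 map to edges of G2, and |E(G1)| = |E(G2)| = 12, so φ is a bijection on edges as well as vertices. Hence G1 ≅ G2.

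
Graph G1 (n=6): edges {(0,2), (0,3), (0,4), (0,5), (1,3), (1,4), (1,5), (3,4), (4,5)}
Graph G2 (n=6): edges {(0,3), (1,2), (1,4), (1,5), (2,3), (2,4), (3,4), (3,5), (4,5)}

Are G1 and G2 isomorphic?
Yes, isomorphic

The graphs are isomorphic.
One valid mapping φ: V(G1) → V(G2): 0→3, 1→1, 2→0, 3→5, 4→4, 5→2

Verify φ preserves adjacency — for each edge of G1, its image is an edge of G2:
  (0,2) → (φ(0),φ(2)) = (0,3) ∈ E(G2) ✓
  (0,3) → (φ(0),φ(3)) = (3,5) ∈ E(G2) ✓
  (0,4) → (φ(0),φ(4)) = (3,4) ∈ E(G2) ✓
  (0,5) → (φ(0),φ(5)) = (2,3) ∈ E(G2) ✓
  (1,3) → (φ(1),φ(3)) = (1,5) ∈ E(G2) ✓
  (1,4) → (φ(1),φ(4)) = (1,4) ∈ E(G2) ✓
  (1,5) → (φ(1),φ(5)) = (1,2) ∈ E(G2) ✓
  (3,4) → (φ(3),φ(4)) = (4,5) ∈ E(G2) ✓
  (4,5) → (φ(4),φ(5)) = (2,4) ∈ E(G2) ✓
All 9 edges of G1 map to edges of G2, and |E(G1)| = |E(G2)| = 9, so φ is a bijection on edges as well as vertices. Hence G1 ≅ G2.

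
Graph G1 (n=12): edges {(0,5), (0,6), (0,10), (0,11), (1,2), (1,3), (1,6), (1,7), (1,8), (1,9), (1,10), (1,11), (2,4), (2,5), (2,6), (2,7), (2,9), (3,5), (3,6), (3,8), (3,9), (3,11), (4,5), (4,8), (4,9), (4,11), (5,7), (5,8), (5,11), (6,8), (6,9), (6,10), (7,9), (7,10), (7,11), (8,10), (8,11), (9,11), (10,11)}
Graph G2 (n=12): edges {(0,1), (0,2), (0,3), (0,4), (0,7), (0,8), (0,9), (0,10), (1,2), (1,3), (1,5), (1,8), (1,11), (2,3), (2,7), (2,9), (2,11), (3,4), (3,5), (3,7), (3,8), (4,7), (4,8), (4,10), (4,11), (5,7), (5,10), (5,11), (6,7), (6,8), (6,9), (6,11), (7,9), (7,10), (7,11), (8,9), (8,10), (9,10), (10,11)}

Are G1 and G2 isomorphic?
Yes, isomorphic

The graphs are isomorphic.
One valid mapping φ: V(G1) → V(G2): 0→6, 1→0, 2→1, 3→4, 4→5, 5→11, 6→8, 7→2, 8→10, 9→3, 10→9, 11→7

Verify φ preserves adjacency — for each edge of G1, its image is an edge of G2:
  (0,5) → (φ(0),φ(5)) = (6,11) ∈ E(G2) ✓
  (0,6) → (φ(0),φ(6)) = (6,8) ∈ E(G2) ✓
  (0,10) → (φ(0),φ(10)) = (6,9) ∈ E(G2) ✓
  (0,11) → (φ(0),φ(11)) = (6,7) ∈ E(G2) ✓
  (1,2) → (φ(1),φ(2)) = (0,1) ∈ E(G2) ✓
  (1,3) → (φ(1),φ(3)) = (0,4) ∈ E(G2) ✓
  (1,6) → (φ(1),φ(6)) = (0,8) ∈ E(G2) ✓
  (1,7) → (φ(1),φ(7)) = (0,2) ∈ E(G2) ✓
  (1,8) → (φ(1),φ(8)) = (0,10) ∈ E(G2) ✓
  (1,9) → (φ(1),φ(9)) = (0,3) ∈ E(G2) ✓
  (1,10) → (φ(1),φ(10)) = (0,9) ∈ E(G2) ✓
  (1,11) → (φ(1),φ(11)) = (0,7) ∈ E(G2) ✓
  (2,4) → (φ(2),φ(4)) = (1,5) ∈ E(G2) ✓
  (2,5) → (φ(2),φ(5)) = (1,11) ∈ E(G2) ✓
  (2,6) → (φ(2),φ(6)) = (1,8) ∈ E(G2) ✓
  (2,7) → (φ(2),φ(7)) = (1,2) ∈ E(G2) ✓
  (2,9) → (φ(2),φ(9)) = (1,3) ∈ E(G2) ✓
  (3,5) → (φ(3),φ(5)) = (4,11) ∈ E(G2) ✓
  (3,6) → (φ(3),φ(6)) = (4,8) ∈ E(G2) ✓
  (3,8) → (φ(3),φ(8)) = (4,10) ∈ E(G2) ✓
  (3,9) → (φ(3),φ(9)) = (3,4) ∈ E(G2) ✓
  (3,11) → (φ(3),φ(11)) = (4,7) ∈ E(G2) ✓
  (4,5) → (φ(4),φ(5)) = (5,11) ∈ E(G2) ✓
  (4,8) → (φ(4),φ(8)) = (5,10) ∈ E(G2) ✓
  (4,9) → (φ(4),φ(9)) = (3,5) ∈ E(G2) ✓
  (4,11) → (φ(4),φ(11)) = (5,7) ∈ E(G2) ✓
  (5,7) → (φ(5),φ(7)) = (2,11) ∈ E(G2) ✓
  (5,8) → (φ(5),φ(8)) = (10,11) ∈ E(G2) ✓
  (5,11) → (φ(5),φ(11)) = (7,11) ∈ E(G2) ✓
  (6,8) → (φ(6),φ(8)) = (8,10) ∈ E(G2) ✓
  (6,9) → (φ(6),φ(9)) = (3,8) ∈ E(G2) ✓
  (6,10) → (φ(6),φ(10)) = (8,9) ∈ E(G2) ✓
  (7,9) → (φ(7),φ(9)) = (2,3) ∈ E(G2) ✓
  (7,10) → (φ(7),φ(10)) = (2,9) ∈ E(G2) ✓
  (7,11) → (φ(7),φ(11)) = (2,7) ∈ E(G2) ✓
  (8,10) → (φ(8),φ(10)) = (9,10) ∈ E(G2) ✓
  (8,11) → (φ(8),φ(11)) = (7,10) ∈ E(G2) ✓
  (9,11) → (φ(9),φ(11)) = (3,7) ∈ E(G2) ✓
  (10,11) → (φ(10),φ(11)) = (7,9) ∈ E(G2) ✓
All 39 edges of G1 map to edges of G2, and |E(G1)| = |E(G2)| = 39, so φ is a bijection on edges as well as vertices. Hence G1 ≅ G2.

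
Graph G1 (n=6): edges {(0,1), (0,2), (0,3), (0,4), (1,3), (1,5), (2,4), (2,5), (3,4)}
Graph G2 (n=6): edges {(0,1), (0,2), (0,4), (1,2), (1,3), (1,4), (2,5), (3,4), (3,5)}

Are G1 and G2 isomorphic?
Yes, isomorphic

The graphs are isomorphic.
One valid mapping φ: V(G1) → V(G2): 0→1, 1→2, 2→3, 3→0, 4→4, 5→5

Verify φ preserves adjacency — for each edge of G1, its image is an edge of G2:
  (0,1) → (φ(0),φ(1)) = (1,2) ∈ E(G2) ✓
  (0,2) → (φ(0),φ(2)) = (1,3) ∈ E(G2) ✓
  (0,3) → (φ(0),φ(3)) = (0,1) ∈ E(G2) ✓
  (0,4) → (φ(0),φ(4)) = (1,4) ∈ E(G2) ✓
  (1,3) → (φ(1),φ(3)) = (0,2) ∈ E(G2) ✓
  (1,5) → (φ(1),φ(5)) = (2,5) ∈ E(G2) ✓
  (2,4) → (φ(2),φ(4)) = (3,4) ∈ E(G2) ✓
  (2,5) → (φ(2),φ(5)) = (3,5) ∈ E(G2) ✓
  (3,4) → (φ(3),φ(4)) = (0,4) ∈ E(G2) ✓
All 9 edges of G1 map to edges of G2, and |E(G1)| = |E(G2)| = 9, so φ is a bijection on edges as well as vertices. Hence G1 ≅ G2.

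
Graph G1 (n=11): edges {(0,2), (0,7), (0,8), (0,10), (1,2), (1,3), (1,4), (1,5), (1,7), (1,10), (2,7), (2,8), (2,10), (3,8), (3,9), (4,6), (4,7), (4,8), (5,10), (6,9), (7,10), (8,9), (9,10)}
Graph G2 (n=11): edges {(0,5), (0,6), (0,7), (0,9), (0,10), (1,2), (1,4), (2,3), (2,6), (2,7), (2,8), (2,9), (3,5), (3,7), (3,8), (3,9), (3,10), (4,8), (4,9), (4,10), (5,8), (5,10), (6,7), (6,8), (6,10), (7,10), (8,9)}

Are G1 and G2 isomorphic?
No, not isomorphic

The graphs are NOT isomorphic.

Counting triangles (3-cliques): G1 has 11, G2 has 16.
Triangle count is an isomorphism invariant, so differing triangle counts rule out isomorphism.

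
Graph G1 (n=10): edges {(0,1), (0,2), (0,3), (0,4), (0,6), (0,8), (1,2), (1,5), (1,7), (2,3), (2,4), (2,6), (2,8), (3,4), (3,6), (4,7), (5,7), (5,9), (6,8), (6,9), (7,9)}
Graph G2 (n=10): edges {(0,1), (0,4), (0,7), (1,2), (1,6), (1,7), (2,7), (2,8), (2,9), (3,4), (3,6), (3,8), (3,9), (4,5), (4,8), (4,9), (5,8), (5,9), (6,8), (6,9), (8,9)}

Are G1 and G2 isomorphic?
Yes, isomorphic

The graphs are isomorphic.
One valid mapping φ: V(G1) → V(G2): 0→8, 1→2, 2→9, 3→3, 4→6, 5→7, 6→4, 7→1, 8→5, 9→0

Verify φ preserves adjacency — for each edge of G1, its image is an edge of G2:
  (0,1) → (φ(0),φ(1)) = (2,8) ∈ E(G2) ✓
  (0,2) → (φ(0),φ(2)) = (8,9) ∈ E(G2) ✓
  (0,3) → (φ(0),φ(3)) = (3,8) ∈ E(G2) ✓
  (0,4) → (φ(0),φ(4)) = (6,8) ∈ E(G2) ✓
  (0,6) → (φ(0),φ(6)) = (4,8) ∈ E(G2) ✓
  (0,8) → (φ(0),φ(8)) = (5,8) ∈ E(G2) ✓
  (1,2) → (φ(1),φ(2)) = (2,9) ∈ E(G2) ✓
  (1,5) → (φ(1),φ(5)) = (2,7) ∈ E(G2) ✓
  (1,7) → (φ(1),φ(7)) = (1,2) ∈ E(G2) ✓
  (2,3) → (φ(2),φ(3)) = (3,9) ∈ E(G2) ✓
  (2,4) → (φ(2),φ(4)) = (6,9) ∈ E(G2) ✓
  (2,6) → (φ(2),φ(6)) = (4,9) ∈ E(G2) ✓
  (2,8) → (φ(2),φ(8)) = (5,9) ∈ E(G2) ✓
  (3,4) → (φ(3),φ(4)) = (3,6) ∈ E(G2) ✓
  (3,6) → (φ(3),φ(6)) = (3,4) ∈ E(G2) ✓
  (4,7) → (φ(4),φ(7)) = (1,6) ∈ E(G2) ✓
  (5,7) → (φ(5),φ(7)) = (1,7) ∈ E(G2) ✓
  (5,9) → (φ(5),φ(9)) = (0,7) ∈ E(G2) ✓
  (6,8) → (φ(6),φ(8)) = (4,5) ∈ E(G2) ✓
  (6,9) → (φ(6),φ(9)) = (0,4) ∈ E(G2) ✓
  (7,9) → (φ(7),φ(9)) = (0,1) ∈ E(G2) ✓
All 21 edges of G1 map to edges of G2, and |E(G1)| = |E(G2)| = 21, so φ is a bijection on edges as well as vertices. Hence G1 ≅ G2.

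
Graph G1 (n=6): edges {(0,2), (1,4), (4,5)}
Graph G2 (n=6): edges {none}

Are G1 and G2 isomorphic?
No, not isomorphic

The graphs are NOT isomorphic.

Connected components of G1: 3 component(s) with vertex sets [[3], [0, 2], [1, 4, 5]], sizes [1, 2, 3].
Connected components of G2: 6 component(s) with vertex sets [[0], [1], [2], [3], [4], [5]], sizes [1, 1, 1, 1, 1, 1].
The number of connected components (and the multiset of component sizes) is an isomorphism invariant — an isomorphism maps each component of G1 bijectively onto a component of G2. Since G1 has 3 component(s) and G2 has 6, they cannot be isomorphic.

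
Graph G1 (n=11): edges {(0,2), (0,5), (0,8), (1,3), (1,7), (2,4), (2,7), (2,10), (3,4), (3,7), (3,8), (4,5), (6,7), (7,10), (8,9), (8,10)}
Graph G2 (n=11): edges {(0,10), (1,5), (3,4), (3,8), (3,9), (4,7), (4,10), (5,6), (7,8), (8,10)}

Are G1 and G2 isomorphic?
No, not isomorphic

The graphs are NOT isomorphic.

Degrees in G1: deg(0)=3, deg(1)=2, deg(2)=4, deg(3)=4, deg(4)=3, deg(5)=2, deg(6)=1, deg(7)=5, deg(8)=4, deg(9)=1, deg(10)=3.
Sorted degree sequence of G1: [5, 4, 4, 4, 3, 3, 3, 2, 2, 1, 1].
Degrees in G2: deg(0)=1, deg(1)=1, deg(2)=0, deg(3)=3, deg(4)=3, deg(5)=2, deg(6)=1, deg(7)=2, deg(8)=3, deg(9)=1, deg(10)=3.
Sorted degree sequence of G2: [3, 3, 3, 3, 2, 2, 1, 1, 1, 1, 0].
The (sorted) degree sequence is an isomorphism invariant, so since G1 and G2 have different degree sequences they cannot be isomorphic.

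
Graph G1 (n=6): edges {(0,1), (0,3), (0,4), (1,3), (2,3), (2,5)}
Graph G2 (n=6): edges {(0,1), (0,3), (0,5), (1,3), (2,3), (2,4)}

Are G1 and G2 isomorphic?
Yes, isomorphic

The graphs are isomorphic.
One valid mapping φ: V(G1) → V(G2): 0→0, 1→1, 2→2, 3→3, 4→5, 5→4

Verify φ preserves adjacency — for each edge of G1, its image is an edge of G2:
  (0,1) → (φ(0),φ(1)) = (0,1) ∈ E(G2) ✓
  (0,3) → (φ(0),φ(3)) = (0,3) ∈ E(G2) ✓
  (0,4) → (φ(0),φ(4)) = (0,5) ∈ E(G2) ✓
  (1,3) → (φ(1),φ(3)) = (1,3) ∈ E(G2) ✓
  (2,3) → (φ(2),φ(3)) = (2,3) ∈ E(G2) ✓
  (2,5) → (φ(2),φ(5)) = (2,4) ∈ E(G2) ✓
All 6 edges of G1 map to edges of G2, and |E(G1)| = |E(G2)| = 6, so φ is a bijection on edges as well as vertices. Hence G1 ≅ G2.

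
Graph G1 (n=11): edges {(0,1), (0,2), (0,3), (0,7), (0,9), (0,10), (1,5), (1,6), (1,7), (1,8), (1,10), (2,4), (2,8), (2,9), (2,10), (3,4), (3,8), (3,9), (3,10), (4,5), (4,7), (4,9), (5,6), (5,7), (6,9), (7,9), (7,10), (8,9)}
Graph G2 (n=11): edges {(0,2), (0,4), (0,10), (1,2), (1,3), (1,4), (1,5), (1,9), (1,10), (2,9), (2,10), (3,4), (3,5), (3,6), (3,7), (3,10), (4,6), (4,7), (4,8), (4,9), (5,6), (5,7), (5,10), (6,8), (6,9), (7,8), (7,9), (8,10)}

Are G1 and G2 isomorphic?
Yes, isomorphic

The graphs are isomorphic.
One valid mapping φ: V(G1) → V(G2): 0→3, 1→10, 2→7, 3→6, 4→9, 5→2, 6→0, 7→1, 8→8, 9→4, 10→5

Verify φ preserves adjacency — for each edge of G1, its image is an edge of G2:
  (0,1) → (φ(0),φ(1)) = (3,10) ∈ E(G2) ✓
  (0,2) → (φ(0),φ(2)) = (3,7) ∈ E(G2) ✓
  (0,3) → (φ(0),φ(3)) = (3,6) ∈ E(G2) ✓
  (0,7) → (φ(0),φ(7)) = (1,3) ∈ E(G2) ✓
  (0,9) → (φ(0),φ(9)) = (3,4) ∈ E(G2) ✓
  (0,10) → (φ(0),φ(10)) = (3,5) ∈ E(G2) ✓
  (1,5) → (φ(1),φ(5)) = (2,10) ∈ E(G2) ✓
  (1,6) → (φ(1),φ(6)) = (0,10) ∈ E(G2) ✓
  (1,7) → (φ(1),φ(7)) = (1,10) ∈ E(G2) ✓
  (1,8) → (φ(1),φ(8)) = (8,10) ∈ E(G2) ✓
  (1,10) → (φ(1),φ(10)) = (5,10) ∈ E(G2) ✓
  (2,4) → (φ(2),φ(4)) = (7,9) ∈ E(G2) ✓
  (2,8) → (φ(2),φ(8)) = (7,8) ∈ E(G2) ✓
  (2,9) → (φ(2),φ(9)) = (4,7) ∈ E(G2) ✓
  (2,10) → (φ(2),φ(10)) = (5,7) ∈ E(G2) ✓
  (3,4) → (φ(3),φ(4)) = (6,9) ∈ E(G2) ✓
  (3,8) → (φ(3),φ(8)) = (6,8) ∈ E(G2) ✓
  (3,9) → (φ(3),φ(9)) = (4,6) ∈ E(G2) ✓
  (3,10) → (φ(3),φ(10)) = (5,6) ∈ E(G2) ✓
  (4,5) → (φ(4),φ(5)) = (2,9) ∈ E(G2) ✓
  (4,7) → (φ(4),φ(7)) = (1,9) ∈ E(G2) ✓
  (4,9) → (φ(4),φ(9)) = (4,9) ∈ E(G2) ✓
  (5,6) → (φ(5),φ(6)) = (0,2) ∈ E(G2) ✓
  (5,7) → (φ(5),φ(7)) = (1,2) ∈ E(G2) ✓
  (6,9) → (φ(6),φ(9)) = (0,4) ∈ E(G2) ✓
  (7,9) → (φ(7),φ(9)) = (1,4) ∈ E(G2) ✓
  (7,10) → (φ(7),φ(10)) = (1,5) ∈ E(G2) ✓
  (8,9) → (φ(8),φ(9)) = (4,8) ∈ E(G2) ✓
All 28 edges of G1 map to edges of G2, and |E(G1)| = |E(G2)| = 28, so φ is a bijection on edges as well as vertices. Hence G1 ≅ G2.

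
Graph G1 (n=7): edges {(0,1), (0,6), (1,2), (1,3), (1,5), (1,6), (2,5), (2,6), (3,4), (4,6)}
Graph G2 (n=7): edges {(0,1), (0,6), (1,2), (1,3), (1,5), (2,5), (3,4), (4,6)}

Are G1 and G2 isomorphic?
No, not isomorphic

The graphs are NOT isomorphic.

Counting edges: G1 has 10 edge(s); G2 has 8 edge(s).
Edge count is an isomorphism invariant (a bijection on vertices induces a bijection on edges), so differing edge counts rule out isomorphism.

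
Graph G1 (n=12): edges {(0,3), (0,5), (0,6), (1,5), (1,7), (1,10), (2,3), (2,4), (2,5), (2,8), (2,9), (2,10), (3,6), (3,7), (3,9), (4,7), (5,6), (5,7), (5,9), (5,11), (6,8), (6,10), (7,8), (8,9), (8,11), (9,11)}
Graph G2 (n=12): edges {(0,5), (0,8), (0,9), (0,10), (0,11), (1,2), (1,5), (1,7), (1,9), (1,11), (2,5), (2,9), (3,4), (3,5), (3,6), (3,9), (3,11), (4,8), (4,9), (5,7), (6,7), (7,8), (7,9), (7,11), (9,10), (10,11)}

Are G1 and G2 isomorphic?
Yes, isomorphic

The graphs are isomorphic.
One valid mapping φ: V(G1) → V(G2): 0→10, 1→4, 2→7, 3→11, 4→6, 5→9, 6→0, 7→3, 8→5, 9→1, 10→8, 11→2

Verify φ preserves adjacency — for each edge of G1, its image is an edge of G2:
  (0,3) → (φ(0),φ(3)) = (10,11) ∈ E(G2) ✓
  (0,5) → (φ(0),φ(5)) = (9,10) ∈ E(G2) ✓
  (0,6) → (φ(0),φ(6)) = (0,10) ∈ E(G2) ✓
  (1,5) → (φ(1),φ(5)) = (4,9) ∈ E(G2) ✓
  (1,7) → (φ(1),φ(7)) = (3,4) ∈ E(G2) ✓
  (1,10) → (φ(1),φ(10)) = (4,8) ∈ E(G2) ✓
  (2,3) → (φ(2),φ(3)) = (7,11) ∈ E(G2) ✓
  (2,4) → (φ(2),φ(4)) = (6,7) ∈ E(G2) ✓
  (2,5) → (φ(2),φ(5)) = (7,9) ∈ E(G2) ✓
  (2,8) → (φ(2),φ(8)) = (5,7) ∈ E(G2) ✓
  (2,9) → (φ(2),φ(9)) = (1,7) ∈ E(G2) ✓
  (2,10) → (φ(2),φ(10)) = (7,8) ∈ E(G2) ✓
  (3,6) → (φ(3),φ(6)) = (0,11) ∈ E(G2) ✓
  (3,7) → (φ(3),φ(7)) = (3,11) ∈ E(G2) ✓
  (3,9) → (φ(3),φ(9)) = (1,11) ∈ E(G2) ✓
  (4,7) → (φ(4),φ(7)) = (3,6) ∈ E(G2) ✓
  (5,6) → (φ(5),φ(6)) = (0,9) ∈ E(G2) ✓
  (5,7) → (φ(5),φ(7)) = (3,9) ∈ E(G2) ✓
  (5,9) → (φ(5),φ(9)) = (1,9) ∈ E(G2) ✓
  (5,11) → (φ(5),φ(11)) = (2,9) ∈ E(G2) ✓
  (6,8) → (φ(6),φ(8)) = (0,5) ∈ E(G2) ✓
  (6,10) → (φ(6),φ(10)) = (0,8) ∈ E(G2) ✓
  (7,8) → (φ(7),φ(8)) = (3,5) ∈ E(G2) ✓
  (8,9) → (φ(8),φ(9)) = (1,5) ∈ E(G2) ✓
  (8,11) → (φ(8),φ(11)) = (2,5) ∈ E(G2) ✓
  (9,11) → (φ(9),φ(11)) = (1,2) ∈ E(G2) ✓
All 26 edges of G1 map to edges of G2, and |E(G1)| = |E(G2)| = 26, so φ is a bijection on edges as well as vertices. Hence G1 ≅ G2.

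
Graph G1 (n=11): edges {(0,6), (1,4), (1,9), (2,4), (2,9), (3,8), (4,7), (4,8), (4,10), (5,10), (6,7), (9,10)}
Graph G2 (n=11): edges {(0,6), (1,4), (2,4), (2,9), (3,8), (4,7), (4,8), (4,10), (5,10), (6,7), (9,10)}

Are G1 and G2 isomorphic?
No, not isomorphic

The graphs are NOT isomorphic.

Counting edges: G1 has 12 edge(s); G2 has 11 edge(s).
Edge count is an isomorphism invariant (a bijection on vertices induces a bijection on edges), so differing edge counts rule out isomorphism.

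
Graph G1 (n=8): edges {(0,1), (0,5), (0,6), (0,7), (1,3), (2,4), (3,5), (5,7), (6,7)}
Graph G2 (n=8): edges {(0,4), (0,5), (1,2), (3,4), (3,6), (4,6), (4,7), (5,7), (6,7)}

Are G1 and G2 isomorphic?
Yes, isomorphic

The graphs are isomorphic.
One valid mapping φ: V(G1) → V(G2): 0→4, 1→0, 2→1, 3→5, 4→2, 5→7, 6→3, 7→6

Verify φ preserves adjacency — for each edge of G1, its image is an edge of G2:
  (0,1) → (φ(0),φ(1)) = (0,4) ∈ E(G2) ✓
  (0,5) → (φ(0),φ(5)) = (4,7) ∈ E(G2) ✓
  (0,6) → (φ(0),φ(6)) = (3,4) ∈ E(G2) ✓
  (0,7) → (φ(0),φ(7)) = (4,6) ∈ E(G2) ✓
  (1,3) → (φ(1),φ(3)) = (0,5) ∈ E(G2) ✓
  (2,4) → (φ(2),φ(4)) = (1,2) ∈ E(G2) ✓
  (3,5) → (φ(3),φ(5)) = (5,7) ∈ E(G2) ✓
  (5,7) → (φ(5),φ(7)) = (6,7) ∈ E(G2) ✓
  (6,7) → (φ(6),φ(7)) = (3,6) ∈ E(G2) ✓
All 9 edges of G1 map to edges of G2, and |E(G1)| = |E(G2)| = 9, so φ is a bijection on edges as well as vertices. Hence G1 ≅ G2.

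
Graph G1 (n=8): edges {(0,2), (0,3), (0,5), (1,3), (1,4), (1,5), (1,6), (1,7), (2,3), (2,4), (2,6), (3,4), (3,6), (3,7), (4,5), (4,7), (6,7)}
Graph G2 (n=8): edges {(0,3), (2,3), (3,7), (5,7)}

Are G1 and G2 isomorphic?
No, not isomorphic

The graphs are NOT isomorphic.

Connected components of G1: 1 component(s) with vertex sets [[0, 1, 2, 3, 4, 5, 6, 7]], sizes [8].
Connected components of G2: 4 component(s) with vertex sets [[1], [4], [6], [0, 2, 3, 5, 7]], sizes [1, 1, 1, 5].
The number of connected components (and the multiset of component sizes) is an isomorphism invariant — an isomorphism maps each component of G1 bijectively onto a component of G2. Since G1 has 1 component(s) and G2 has 4, they cannot be isomorphic.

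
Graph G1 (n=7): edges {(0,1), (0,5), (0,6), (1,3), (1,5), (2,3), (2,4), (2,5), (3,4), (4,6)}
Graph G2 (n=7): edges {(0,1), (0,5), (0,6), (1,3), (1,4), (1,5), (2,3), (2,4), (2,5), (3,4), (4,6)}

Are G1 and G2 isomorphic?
No, not isomorphic

The graphs are NOT isomorphic.

Counting edges: G1 has 10 edge(s); G2 has 11 edge(s).
Edge count is an isomorphism invariant (a bijection on vertices induces a bijection on edges), so differing edge counts rule out isomorphism.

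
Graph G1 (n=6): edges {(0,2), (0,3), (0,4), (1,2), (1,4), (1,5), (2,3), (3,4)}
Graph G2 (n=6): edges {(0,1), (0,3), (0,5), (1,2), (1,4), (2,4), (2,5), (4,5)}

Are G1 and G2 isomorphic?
Yes, isomorphic

The graphs are isomorphic.
One valid mapping φ: V(G1) → V(G2): 0→2, 1→0, 2→5, 3→4, 4→1, 5→3

Verify φ preserves adjacency — for each edge of G1, its image is an edge of G2:
  (0,2) → (φ(0),φ(2)) = (2,5) ∈ E(G2) ✓
  (0,3) → (φ(0),φ(3)) = (2,4) ∈ E(G2) ✓
  (0,4) → (φ(0),φ(4)) = (1,2) ∈ E(G2) ✓
  (1,2) → (φ(1),φ(2)) = (0,5) ∈ E(G2) ✓
  (1,4) → (φ(1),φ(4)) = (0,1) ∈ E(G2) ✓
  (1,5) → (φ(1),φ(5)) = (0,3) ∈ E(G2) ✓
  (2,3) → (φ(2),φ(3)) = (4,5) ∈ E(G2) ✓
  (3,4) → (φ(3),φ(4)) = (1,4) ∈ E(G2) ✓
All 8 edges of G1 map to edges of G2, and |E(G1)| = |E(G2)| = 8, so φ is a bijection on edges as well as vertices. Hence G1 ≅ G2.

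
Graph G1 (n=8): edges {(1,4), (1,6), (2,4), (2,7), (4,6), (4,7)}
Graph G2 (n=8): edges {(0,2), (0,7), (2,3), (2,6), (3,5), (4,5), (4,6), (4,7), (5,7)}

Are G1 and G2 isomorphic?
No, not isomorphic

The graphs are NOT isomorphic.

Degrees in G1: deg(0)=0, deg(1)=2, deg(2)=2, deg(3)=0, deg(4)=4, deg(5)=0, deg(6)=2, deg(7)=2.
Sorted degree sequence of G1: [4, 2, 2, 2, 2, 0, 0, 0].
Degrees in G2: deg(0)=2, deg(1)=0, deg(2)=3, deg(3)=2, deg(4)=3, deg(5)=3, deg(6)=2, deg(7)=3.
Sorted degree sequence of G2: [3, 3, 3, 3, 2, 2, 2, 0].
The (sorted) degree sequence is an isomorphism invariant, so since G1 and G2 have different degree sequences they cannot be isomorphic.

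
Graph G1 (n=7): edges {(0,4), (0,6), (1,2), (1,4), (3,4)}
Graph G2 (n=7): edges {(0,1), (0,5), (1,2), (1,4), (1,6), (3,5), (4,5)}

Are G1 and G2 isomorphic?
No, not isomorphic

The graphs are NOT isomorphic.

Connected components of G1: 2 component(s) with vertex sets [[5], [0, 1, 2, 3, 4, 6]], sizes [1, 6].
Connected components of G2: 1 component(s) with vertex sets [[0, 1, 2, 3, 4, 5, 6]], sizes [7].
The number of connected components (and the multiset of component sizes) is an isomorphism invariant — an isomorphism maps each component of G1 bijectively onto a component of G2. Since G1 has 2 component(s) and G2 has 1, they cannot be isomorphic.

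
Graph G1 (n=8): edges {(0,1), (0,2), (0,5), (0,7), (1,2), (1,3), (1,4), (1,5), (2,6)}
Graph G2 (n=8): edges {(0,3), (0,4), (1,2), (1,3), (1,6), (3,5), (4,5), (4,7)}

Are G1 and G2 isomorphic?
No, not isomorphic

The graphs are NOT isomorphic.

Counting triangles (3-cliques): G1 has 2, G2 has 0.
Triangle count is an isomorphism invariant, so differing triangle counts rule out isomorphism.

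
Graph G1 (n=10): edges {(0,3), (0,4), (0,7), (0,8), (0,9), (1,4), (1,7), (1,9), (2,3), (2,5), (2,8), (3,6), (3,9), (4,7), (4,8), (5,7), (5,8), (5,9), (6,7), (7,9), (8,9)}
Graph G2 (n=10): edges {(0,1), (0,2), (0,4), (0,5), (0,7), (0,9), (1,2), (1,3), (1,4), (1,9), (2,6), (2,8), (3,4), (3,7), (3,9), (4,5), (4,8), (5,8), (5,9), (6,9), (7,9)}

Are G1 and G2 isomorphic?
Yes, isomorphic

The graphs are isomorphic.
One valid mapping φ: V(G1) → V(G2): 0→1, 1→7, 2→8, 3→2, 4→3, 5→5, 6→6, 7→9, 8→4, 9→0

Verify φ preserves adjacency — for each edge of G1, its image is an edge of G2:
  (0,3) → (φ(0),φ(3)) = (1,2) ∈ E(G2) ✓
  (0,4) → (φ(0),φ(4)) = (1,3) ∈ E(G2) ✓
  (0,7) → (φ(0),φ(7)) = (1,9) ∈ E(G2) ✓
  (0,8) → (φ(0),φ(8)) = (1,4) ∈ E(G2) ✓
  (0,9) → (φ(0),φ(9)) = (0,1) ∈ E(G2) ✓
  (1,4) → (φ(1),φ(4)) = (3,7) ∈ E(G2) ✓
  (1,7) → (φ(1),φ(7)) = (7,9) ∈ E(G2) ✓
  (1,9) → (φ(1),φ(9)) = (0,7) ∈ E(G2) ✓
  (2,3) → (φ(2),φ(3)) = (2,8) ∈ E(G2) ✓
  (2,5) → (φ(2),φ(5)) = (5,8) ∈ E(G2) ✓
  (2,8) → (φ(2),φ(8)) = (4,8) ∈ E(G2) ✓
  (3,6) → (φ(3),φ(6)) = (2,6) ∈ E(G2) ✓
  (3,9) → (φ(3),φ(9)) = (0,2) ∈ E(G2) ✓
  (4,7) → (φ(4),φ(7)) = (3,9) ∈ E(G2) ✓
  (4,8) → (φ(4),φ(8)) = (3,4) ∈ E(G2) ✓
  (5,7) → (φ(5),φ(7)) = (5,9) ∈ E(G2) ✓
  (5,8) → (φ(5),φ(8)) = (4,5) ∈ E(G2) ✓
  (5,9) → (φ(5),φ(9)) = (0,5) ∈ E(G2) ✓
  (6,7) → (φ(6),φ(7)) = (6,9) ∈ E(G2) ✓
  (7,9) → (φ(7),φ(9)) = (0,9) ∈ E(G2) ✓
  (8,9) → (φ(8),φ(9)) = (0,4) ∈ E(G2) ✓
All 21 edges of G1 map to edges of G2, and |E(G1)| = |E(G2)| = 21, so φ is a bijection on edges as well as vertices. Hence G1 ≅ G2.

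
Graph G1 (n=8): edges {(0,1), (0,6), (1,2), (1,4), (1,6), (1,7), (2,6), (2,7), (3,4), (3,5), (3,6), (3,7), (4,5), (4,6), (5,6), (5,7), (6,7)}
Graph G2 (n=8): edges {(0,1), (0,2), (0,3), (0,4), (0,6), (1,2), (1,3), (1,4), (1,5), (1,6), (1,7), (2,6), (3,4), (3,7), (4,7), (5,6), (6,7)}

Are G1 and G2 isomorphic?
Yes, isomorphic

The graphs are isomorphic.
One valid mapping φ: V(G1) → V(G2): 0→5, 1→6, 2→2, 3→4, 4→7, 5→3, 6→1, 7→0

Verify φ preserves adjacency — for each edge of G1, its image is an edge of G2:
  (0,1) → (φ(0),φ(1)) = (5,6) ∈ E(G2) ✓
  (0,6) → (φ(0),φ(6)) = (1,5) ∈ E(G2) ✓
  (1,2) → (φ(1),φ(2)) = (2,6) ∈ E(G2) ✓
  (1,4) → (φ(1),φ(4)) = (6,7) ∈ E(G2) ✓
  (1,6) → (φ(1),φ(6)) = (1,6) ∈ E(G2) ✓
  (1,7) → (φ(1),φ(7)) = (0,6) ∈ E(G2) ✓
  (2,6) → (φ(2),φ(6)) = (1,2) ∈ E(G2) ✓
  (2,7) → (φ(2),φ(7)) = (0,2) ∈ E(G2) ✓
  (3,4) → (φ(3),φ(4)) = (4,7) ∈ E(G2) ✓
  (3,5) → (φ(3),φ(5)) = (3,4) ∈ E(G2) ✓
  (3,6) → (φ(3),φ(6)) = (1,4) ∈ E(G2) ✓
  (3,7) → (φ(3),φ(7)) = (0,4) ∈ E(G2) ✓
  (4,5) → (φ(4),φ(5)) = (3,7) ∈ E(G2) ✓
  (4,6) → (φ(4),φ(6)) = (1,7) ∈ E(G2) ✓
  (5,6) → (φ(5),φ(6)) = (1,3) ∈ E(G2) ✓
  (5,7) → (φ(5),φ(7)) = (0,3) ∈ E(G2) ✓
  (6,7) → (φ(6),φ(7)) = (0,1) ∈ E(G2) ✓
All 17 edges of G1 map to edges of G2, and |E(G1)| = |E(G2)| = 17, so φ is a bijection on edges as well as vertices. Hence G1 ≅ G2.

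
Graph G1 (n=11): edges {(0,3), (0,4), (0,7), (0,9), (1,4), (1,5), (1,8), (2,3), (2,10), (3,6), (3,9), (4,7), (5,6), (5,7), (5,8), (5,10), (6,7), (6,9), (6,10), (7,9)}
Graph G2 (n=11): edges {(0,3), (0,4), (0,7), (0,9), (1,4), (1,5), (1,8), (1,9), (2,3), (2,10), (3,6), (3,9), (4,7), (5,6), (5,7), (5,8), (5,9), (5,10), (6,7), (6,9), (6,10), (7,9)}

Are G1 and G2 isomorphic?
No, not isomorphic

The graphs are NOT isomorphic.

Counting edges: G1 has 20 edge(s); G2 has 22 edge(s).
Edge count is an isomorphism invariant (a bijection on vertices induces a bijection on edges), so differing edge counts rule out isomorphism.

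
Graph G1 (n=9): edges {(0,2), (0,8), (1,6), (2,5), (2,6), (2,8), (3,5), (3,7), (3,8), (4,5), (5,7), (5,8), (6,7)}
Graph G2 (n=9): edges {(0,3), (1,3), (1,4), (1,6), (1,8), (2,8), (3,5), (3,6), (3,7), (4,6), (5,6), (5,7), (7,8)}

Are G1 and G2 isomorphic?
Yes, isomorphic

The graphs are isomorphic.
One valid mapping φ: V(G1) → V(G2): 0→4, 1→2, 2→1, 3→5, 4→0, 5→3, 6→8, 7→7, 8→6

Verify φ preserves adjacency — for each edge of G1, its image is an edge of G2:
  (0,2) → (φ(0),φ(2)) = (1,4) ∈ E(G2) ✓
  (0,8) → (φ(0),φ(8)) = (4,6) ∈ E(G2) ✓
  (1,6) → (φ(1),φ(6)) = (2,8) ∈ E(G2) ✓
  (2,5) → (φ(2),φ(5)) = (1,3) ∈ E(G2) ✓
  (2,6) → (φ(2),φ(6)) = (1,8) ∈ E(G2) ✓
  (2,8) → (φ(2),φ(8)) = (1,6) ∈ E(G2) ✓
  (3,5) → (φ(3),φ(5)) = (3,5) ∈ E(G2) ✓
  (3,7) → (φ(3),φ(7)) = (5,7) ∈ E(G2) ✓
  (3,8) → (φ(3),φ(8)) = (5,6) ∈ E(G2) ✓
  (4,5) → (φ(4),φ(5)) = (0,3) ∈ E(G2) ✓
  (5,7) → (φ(5),φ(7)) = (3,7) ∈ E(G2) ✓
  (5,8) → (φ(5),φ(8)) = (3,6) ∈ E(G2) ✓
  (6,7) → (φ(6),φ(7)) = (7,8) ∈ E(G2) ✓
All 13 edges of G1 map to edges of G2, and |E(G1)| = |E(G2)| = 13, so φ is a bijection on edges as well as vertices. Hence G1 ≅ G2.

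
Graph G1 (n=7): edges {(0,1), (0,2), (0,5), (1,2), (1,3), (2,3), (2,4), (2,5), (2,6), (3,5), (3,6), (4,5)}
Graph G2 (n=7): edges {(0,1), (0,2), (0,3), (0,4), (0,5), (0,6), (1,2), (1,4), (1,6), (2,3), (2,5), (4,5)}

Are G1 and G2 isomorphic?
Yes, isomorphic

The graphs are isomorphic.
One valid mapping φ: V(G1) → V(G2): 0→5, 1→4, 2→0, 3→1, 4→3, 5→2, 6→6

Verify φ preserves adjacency — for each edge of G1, its image is an edge of G2:
  (0,1) → (φ(0),φ(1)) = (4,5) ∈ E(G2) ✓
  (0,2) → (φ(0),φ(2)) = (0,5) ∈ E(G2) ✓
  (0,5) → (φ(0),φ(5)) = (2,5) ∈ E(G2) ✓
  (1,2) → (φ(1),φ(2)) = (0,4) ∈ E(G2) ✓
  (1,3) → (φ(1),φ(3)) = (1,4) ∈ E(G2) ✓
  (2,3) → (φ(2),φ(3)) = (0,1) ∈ E(G2) ✓
  (2,4) → (φ(2),φ(4)) = (0,3) ∈ E(G2) ✓
  (2,5) → (φ(2),φ(5)) = (0,2) ∈ E(G2) ✓
  (2,6) → (φ(2),φ(6)) = (0,6) ∈ E(G2) ✓
  (3,5) → (φ(3),φ(5)) = (1,2) ∈ E(G2) ✓
  (3,6) → (φ(3),φ(6)) = (1,6) ∈ E(G2) ✓
  (4,5) → (φ(4),φ(5)) = (2,3) ∈ E(G2) ✓
All 12 edges of G1 map to edges of G2, and |E(G1)| = |E(G2)| = 12, so φ is a bijection on edges as well as vertices. Hence G1 ≅ G2.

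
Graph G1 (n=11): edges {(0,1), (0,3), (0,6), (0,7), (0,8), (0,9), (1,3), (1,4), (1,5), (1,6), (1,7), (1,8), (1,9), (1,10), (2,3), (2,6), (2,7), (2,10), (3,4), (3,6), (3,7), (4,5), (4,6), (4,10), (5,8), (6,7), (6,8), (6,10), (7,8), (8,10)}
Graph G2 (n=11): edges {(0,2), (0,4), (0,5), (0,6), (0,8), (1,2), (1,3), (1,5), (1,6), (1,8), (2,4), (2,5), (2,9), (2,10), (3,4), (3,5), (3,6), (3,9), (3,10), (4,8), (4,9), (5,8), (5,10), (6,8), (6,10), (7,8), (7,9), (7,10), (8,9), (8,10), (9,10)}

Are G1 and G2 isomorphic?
No, not isomorphic

The graphs are NOT isomorphic.

Counting triangles (3-cliques): G1 has 31, G2 has 24.
Triangle count is an isomorphism invariant, so differing triangle counts rule out isomorphism.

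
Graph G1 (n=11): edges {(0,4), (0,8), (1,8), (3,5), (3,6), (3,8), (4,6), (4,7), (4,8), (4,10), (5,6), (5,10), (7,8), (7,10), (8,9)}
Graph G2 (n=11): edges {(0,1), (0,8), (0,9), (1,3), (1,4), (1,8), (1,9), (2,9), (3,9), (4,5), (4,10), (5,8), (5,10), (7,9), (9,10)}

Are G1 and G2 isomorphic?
Yes, isomorphic

The graphs are isomorphic.
One valid mapping φ: V(G1) → V(G2): 0→3, 1→7, 2→6, 3→10, 4→1, 5→5, 6→4, 7→0, 8→9, 9→2, 10→8

Verify φ preserves adjacency — for each edge of G1, its image is an edge of G2:
  (0,4) → (φ(0),φ(4)) = (1,3) ∈ E(G2) ✓
  (0,8) → (φ(0),φ(8)) = (3,9) ∈ E(G2) ✓
  (1,8) → (φ(1),φ(8)) = (7,9) ∈ E(G2) ✓
  (3,5) → (φ(3),φ(5)) = (5,10) ∈ E(G2) ✓
  (3,6) → (φ(3),φ(6)) = (4,10) ∈ E(G2) ✓
  (3,8) → (φ(3),φ(8)) = (9,10) ∈ E(G2) ✓
  (4,6) → (φ(4),φ(6)) = (1,4) ∈ E(G2) ✓
  (4,7) → (φ(4),φ(7)) = (0,1) ∈ E(G2) ✓
  (4,8) → (φ(4),φ(8)) = (1,9) ∈ E(G2) ✓
  (4,10) → (φ(4),φ(10)) = (1,8) ∈ E(G2) ✓
  (5,6) → (φ(5),φ(6)) = (4,5) ∈ E(G2) ✓
  (5,10) → (φ(5),φ(10)) = (5,8) ∈ E(G2) ✓
  (7,8) → (φ(7),φ(8)) = (0,9) ∈ E(G2) ✓
  (7,10) → (φ(7),φ(10)) = (0,8) ∈ E(G2) ✓
  (8,9) → (φ(8),φ(9)) = (2,9) ∈ E(G2) ✓
All 15 edges of G1 map to edges of G2, and |E(G1)| = |E(G2)| = 15, so φ is a bijection on edges as well as vertices. Hence G1 ≅ G2.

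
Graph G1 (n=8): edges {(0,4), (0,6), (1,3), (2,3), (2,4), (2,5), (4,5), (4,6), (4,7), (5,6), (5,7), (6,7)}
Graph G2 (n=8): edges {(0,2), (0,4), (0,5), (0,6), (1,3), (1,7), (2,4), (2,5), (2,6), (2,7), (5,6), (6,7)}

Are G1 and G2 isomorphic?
Yes, isomorphic

The graphs are isomorphic.
One valid mapping φ: V(G1) → V(G2): 0→4, 1→3, 2→7, 3→1, 4→2, 5→6, 6→0, 7→5

Verify φ preserves adjacency — for each edge of G1, its image is an edge of G2:
  (0,4) → (φ(0),φ(4)) = (2,4) ∈ E(G2) ✓
  (0,6) → (φ(0),φ(6)) = (0,4) ∈ E(G2) ✓
  (1,3) → (φ(1),φ(3)) = (1,3) ∈ E(G2) ✓
  (2,3) → (φ(2),φ(3)) = (1,7) ∈ E(G2) ✓
  (2,4) → (φ(2),φ(4)) = (2,7) ∈ E(G2) ✓
  (2,5) → (φ(2),φ(5)) = (6,7) ∈ E(G2) ✓
  (4,5) → (φ(4),φ(5)) = (2,6) ∈ E(G2) ✓
  (4,6) → (φ(4),φ(6)) = (0,2) ∈ E(G2) ✓
  (4,7) → (φ(4),φ(7)) = (2,5) ∈ E(G2) ✓
  (5,6) → (φ(5),φ(6)) = (0,6) ∈ E(G2) ✓
  (5,7) → (φ(5),φ(7)) = (5,6) ∈ E(G2) ✓
  (6,7) → (φ(6),φ(7)) = (0,5) ∈ E(G2) ✓
All 12 edges of G1 map to edges of G2, and |E(G1)| = |E(G2)| = 12, so φ is a bijection on edges as well as vertices. Hence G1 ≅ G2.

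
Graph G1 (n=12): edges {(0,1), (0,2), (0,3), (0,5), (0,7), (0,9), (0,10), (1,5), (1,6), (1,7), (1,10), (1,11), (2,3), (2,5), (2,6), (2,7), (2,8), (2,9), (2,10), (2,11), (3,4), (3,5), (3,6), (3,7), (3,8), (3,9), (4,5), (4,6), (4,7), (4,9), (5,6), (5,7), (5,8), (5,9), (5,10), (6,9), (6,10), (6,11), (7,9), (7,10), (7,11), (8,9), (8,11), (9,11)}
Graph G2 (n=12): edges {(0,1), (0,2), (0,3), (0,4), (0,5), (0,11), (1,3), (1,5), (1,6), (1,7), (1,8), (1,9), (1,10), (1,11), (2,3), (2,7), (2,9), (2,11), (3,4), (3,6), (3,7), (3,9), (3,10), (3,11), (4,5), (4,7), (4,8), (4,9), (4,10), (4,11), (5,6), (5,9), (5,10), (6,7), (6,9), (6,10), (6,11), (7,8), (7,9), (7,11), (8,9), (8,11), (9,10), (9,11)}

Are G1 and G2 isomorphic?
Yes, isomorphic

The graphs are isomorphic.
One valid mapping φ: V(G1) → V(G2): 0→6, 1→5, 2→3, 3→7, 4→8, 5→9, 6→4, 7→1, 8→2, 9→11, 10→10, 11→0

Verify φ preserves adjacency — for each edge of G1, its image is an edge of G2:
  (0,1) → (φ(0),φ(1)) = (5,6) ∈ E(G2) ✓
  (0,2) → (φ(0),φ(2)) = (3,6) ∈ E(G2) ✓
  (0,3) → (φ(0),φ(3)) = (6,7) ∈ E(G2) ✓
  (0,5) → (φ(0),φ(5)) = (6,9) ∈ E(G2) ✓
  (0,7) → (φ(0),φ(7)) = (1,6) ∈ E(G2) ✓
  (0,9) → (φ(0),φ(9)) = (6,11) ∈ E(G2) ✓
  (0,10) → (φ(0),φ(10)) = (6,10) ∈ E(G2) ✓
  (1,5) → (φ(1),φ(5)) = (5,9) ∈ E(G2) ✓
  (1,6) → (φ(1),φ(6)) = (4,5) ∈ E(G2) ✓
  (1,7) → (φ(1),φ(7)) = (1,5) ∈ E(G2) ✓
  (1,10) → (φ(1),φ(10)) = (5,10) ∈ E(G2) ✓
  (1,11) → (φ(1),φ(11)) = (0,5) ∈ E(G2) ✓
  (2,3) → (φ(2),φ(3)) = (3,7) ∈ E(G2) ✓
  (2,5) → (φ(2),φ(5)) = (3,9) ∈ E(G2) ✓
  (2,6) → (φ(2),φ(6)) = (3,4) ∈ E(G2) ✓
  (2,7) → (φ(2),φ(7)) = (1,3) ∈ E(G2) ✓
  (2,8) → (φ(2),φ(8)) = (2,3) ∈ E(G2) ✓
  (2,9) → (φ(2),φ(9)) = (3,11) ∈ E(G2) ✓
  (2,10) → (φ(2),φ(10)) = (3,10) ∈ E(G2) ✓
  (2,11) → (φ(2),φ(11)) = (0,3) ∈ E(G2) ✓
  (3,4) → (φ(3),φ(4)) = (7,8) ∈ E(G2) ✓
  (3,5) → (φ(3),φ(5)) = (7,9) ∈ E(G2) ✓
  (3,6) → (φ(3),φ(6)) = (4,7) ∈ E(G2) ✓
  (3,7) → (φ(3),φ(7)) = (1,7) ∈ E(G2) ✓
  (3,8) → (φ(3),φ(8)) = (2,7) ∈ E(G2) ✓
  (3,9) → (φ(3),φ(9)) = (7,11) ∈ E(G2) ✓
  (4,5) → (φ(4),φ(5)) = (8,9) ∈ E(G2) ✓
  (4,6) → (φ(4),φ(6)) = (4,8) ∈ E(G2) ✓
  (4,7) → (φ(4),φ(7)) = (1,8) ∈ E(G2) ✓
  (4,9) → (φ(4),φ(9)) = (8,11) ∈ E(G2) ✓
  (5,6) → (φ(5),φ(6)) = (4,9) ∈ E(G2) ✓
  (5,7) → (φ(5),φ(7)) = (1,9) ∈ E(G2) ✓
  (5,8) → (φ(5),φ(8)) = (2,9) ∈ E(G2) ✓
  (5,9) → (φ(5),φ(9)) = (9,11) ∈ E(G2) ✓
  (5,10) → (φ(5),φ(10)) = (9,10) ∈ E(G2) ✓
  (6,9) → (φ(6),φ(9)) = (4,11) ∈ E(G2) ✓
  (6,10) → (φ(6),φ(10)) = (4,10) ∈ E(G2) ✓
  (6,11) → (φ(6),φ(11)) = (0,4) ∈ E(G2) ✓
  (7,9) → (φ(7),φ(9)) = (1,11) ∈ E(G2) ✓
  (7,10) → (φ(7),φ(10)) = (1,10) ∈ E(G2) ✓
  (7,11) → (φ(7),φ(11)) = (0,1) ∈ E(G2) ✓
  (8,9) → (φ(8),φ(9)) = (2,11) ∈ E(G2) ✓
  (8,11) → (φ(8),φ(11)) = (0,2) ∈ E(G2) ✓
  (9,11) → (φ(9),φ(11)) = (0,11) ∈ E(G2) ✓
All 44 edges of G1 map to edges of G2, and |E(G1)| = |E(G2)| = 44, so φ is a bijection on edges as well as vertices. Hence G1 ≅ G2.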